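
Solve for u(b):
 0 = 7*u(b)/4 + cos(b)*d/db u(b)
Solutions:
 u(b) = C1*(sin(b) - 1)^(7/8)/(sin(b) + 1)^(7/8)


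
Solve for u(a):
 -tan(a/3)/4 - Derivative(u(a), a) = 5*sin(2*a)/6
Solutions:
 u(a) = C1 + 3*log(cos(a/3))/4 + 5*cos(2*a)/12


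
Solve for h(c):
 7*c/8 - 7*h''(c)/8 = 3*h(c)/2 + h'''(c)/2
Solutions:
 h(c) = C1*exp(c*(-14 + 49/(72*sqrt(1639) + 2935)^(1/3) + (72*sqrt(1639) + 2935)^(1/3))/24)*sin(sqrt(3)*c*(-(72*sqrt(1639) + 2935)^(1/3) + 49/(72*sqrt(1639) + 2935)^(1/3))/24) + C2*exp(c*(-14 + 49/(72*sqrt(1639) + 2935)^(1/3) + (72*sqrt(1639) + 2935)^(1/3))/24)*cos(sqrt(3)*c*(-(72*sqrt(1639) + 2935)^(1/3) + 49/(72*sqrt(1639) + 2935)^(1/3))/24) + C3*exp(-c*(49/(72*sqrt(1639) + 2935)^(1/3) + 7 + (72*sqrt(1639) + 2935)^(1/3))/12) + 7*c/12


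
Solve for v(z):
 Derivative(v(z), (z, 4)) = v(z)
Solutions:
 v(z) = C1*exp(-z) + C2*exp(z) + C3*sin(z) + C4*cos(z)


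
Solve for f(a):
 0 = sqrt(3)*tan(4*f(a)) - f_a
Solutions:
 f(a) = -asin(C1*exp(4*sqrt(3)*a))/4 + pi/4
 f(a) = asin(C1*exp(4*sqrt(3)*a))/4


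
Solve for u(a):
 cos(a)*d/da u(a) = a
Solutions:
 u(a) = C1 + Integral(a/cos(a), a)


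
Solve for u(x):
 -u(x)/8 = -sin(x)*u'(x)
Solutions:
 u(x) = C1*(cos(x) - 1)^(1/16)/(cos(x) + 1)^(1/16)


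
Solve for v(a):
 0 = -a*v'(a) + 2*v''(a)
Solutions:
 v(a) = C1 + C2*erfi(a/2)


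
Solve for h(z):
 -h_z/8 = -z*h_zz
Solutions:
 h(z) = C1 + C2*z^(9/8)


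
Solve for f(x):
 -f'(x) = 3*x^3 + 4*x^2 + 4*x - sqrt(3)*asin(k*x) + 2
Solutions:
 f(x) = C1 - 3*x^4/4 - 4*x^3/3 - 2*x^2 - 2*x + sqrt(3)*Piecewise((x*asin(k*x) + sqrt(-k^2*x^2 + 1)/k, Ne(k, 0)), (0, True))


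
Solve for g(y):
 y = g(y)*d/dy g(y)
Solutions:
 g(y) = -sqrt(C1 + y^2)
 g(y) = sqrt(C1 + y^2)


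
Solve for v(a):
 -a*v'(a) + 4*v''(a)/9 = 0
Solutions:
 v(a) = C1 + C2*erfi(3*sqrt(2)*a/4)


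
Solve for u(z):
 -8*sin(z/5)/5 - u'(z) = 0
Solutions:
 u(z) = C1 + 8*cos(z/5)


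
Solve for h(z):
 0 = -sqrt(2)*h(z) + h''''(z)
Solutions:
 h(z) = C1*exp(-2^(1/8)*z) + C2*exp(2^(1/8)*z) + C3*sin(2^(1/8)*z) + C4*cos(2^(1/8)*z)


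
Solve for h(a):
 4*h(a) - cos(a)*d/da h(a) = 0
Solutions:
 h(a) = C1*(sin(a)^2 + 2*sin(a) + 1)/(sin(a)^2 - 2*sin(a) + 1)


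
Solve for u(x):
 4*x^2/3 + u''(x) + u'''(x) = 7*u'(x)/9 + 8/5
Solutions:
 u(x) = C1 + C2*exp(x*(-3 + sqrt(37))/6) + C3*exp(-x*(3 + sqrt(37))/6) + 4*x^3/7 + 108*x^2/49 + 13752*x/1715


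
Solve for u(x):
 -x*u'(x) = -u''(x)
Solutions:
 u(x) = C1 + C2*erfi(sqrt(2)*x/2)


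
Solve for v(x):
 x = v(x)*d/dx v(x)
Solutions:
 v(x) = -sqrt(C1 + x^2)
 v(x) = sqrt(C1 + x^2)


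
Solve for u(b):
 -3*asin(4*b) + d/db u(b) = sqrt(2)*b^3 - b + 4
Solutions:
 u(b) = C1 + sqrt(2)*b^4/4 - b^2/2 + 3*b*asin(4*b) + 4*b + 3*sqrt(1 - 16*b^2)/4


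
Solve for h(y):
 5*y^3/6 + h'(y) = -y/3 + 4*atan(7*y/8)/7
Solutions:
 h(y) = C1 - 5*y^4/24 - y^2/6 + 4*y*atan(7*y/8)/7 - 16*log(49*y^2 + 64)/49


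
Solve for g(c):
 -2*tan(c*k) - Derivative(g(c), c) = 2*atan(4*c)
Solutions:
 g(c) = C1 - 2*c*atan(4*c) - 2*Piecewise((-log(cos(c*k))/k, Ne(k, 0)), (0, True)) + log(16*c^2 + 1)/4


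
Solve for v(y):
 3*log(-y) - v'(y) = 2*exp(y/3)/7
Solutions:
 v(y) = C1 + 3*y*log(-y) - 3*y - 6*exp(y/3)/7


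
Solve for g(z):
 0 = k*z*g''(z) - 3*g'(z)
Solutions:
 g(z) = C1 + z^(((re(k) + 3)*re(k) + im(k)^2)/(re(k)^2 + im(k)^2))*(C2*sin(3*log(z)*Abs(im(k))/(re(k)^2 + im(k)^2)) + C3*cos(3*log(z)*im(k)/(re(k)^2 + im(k)^2)))


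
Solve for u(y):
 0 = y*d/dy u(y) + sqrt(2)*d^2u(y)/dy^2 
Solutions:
 u(y) = C1 + C2*erf(2^(1/4)*y/2)


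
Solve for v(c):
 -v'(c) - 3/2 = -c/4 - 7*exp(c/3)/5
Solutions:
 v(c) = C1 + c^2/8 - 3*c/2 + 21*exp(c/3)/5


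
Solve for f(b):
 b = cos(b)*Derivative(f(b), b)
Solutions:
 f(b) = C1 + Integral(b/cos(b), b)


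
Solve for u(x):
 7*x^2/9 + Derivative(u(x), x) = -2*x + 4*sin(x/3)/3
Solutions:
 u(x) = C1 - 7*x^3/27 - x^2 - 4*cos(x/3)


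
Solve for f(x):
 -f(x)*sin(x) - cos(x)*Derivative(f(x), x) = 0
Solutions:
 f(x) = C1*cos(x)


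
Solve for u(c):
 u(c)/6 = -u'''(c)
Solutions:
 u(c) = C3*exp(-6^(2/3)*c/6) + (C1*sin(2^(2/3)*3^(1/6)*c/4) + C2*cos(2^(2/3)*3^(1/6)*c/4))*exp(6^(2/3)*c/12)


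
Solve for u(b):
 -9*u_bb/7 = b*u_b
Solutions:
 u(b) = C1 + C2*erf(sqrt(14)*b/6)


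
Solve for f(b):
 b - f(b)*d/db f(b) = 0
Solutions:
 f(b) = -sqrt(C1 + b^2)
 f(b) = sqrt(C1 + b^2)


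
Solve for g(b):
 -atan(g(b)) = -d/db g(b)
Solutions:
 Integral(1/atan(_y), (_y, g(b))) = C1 + b


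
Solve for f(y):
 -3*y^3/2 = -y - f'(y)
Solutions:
 f(y) = C1 + 3*y^4/8 - y^2/2


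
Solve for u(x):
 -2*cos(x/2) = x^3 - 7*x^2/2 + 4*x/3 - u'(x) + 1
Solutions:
 u(x) = C1 + x^4/4 - 7*x^3/6 + 2*x^2/3 + x + 4*sin(x/2)


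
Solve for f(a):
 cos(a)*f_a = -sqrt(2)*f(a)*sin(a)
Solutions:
 f(a) = C1*cos(a)^(sqrt(2))


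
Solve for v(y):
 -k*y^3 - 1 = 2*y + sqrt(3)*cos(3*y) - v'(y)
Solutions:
 v(y) = C1 + k*y^4/4 + y^2 + y + sqrt(3)*sin(3*y)/3


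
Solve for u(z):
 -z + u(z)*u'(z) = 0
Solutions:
 u(z) = -sqrt(C1 + z^2)
 u(z) = sqrt(C1 + z^2)


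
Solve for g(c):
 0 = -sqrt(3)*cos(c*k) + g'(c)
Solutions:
 g(c) = C1 + sqrt(3)*sin(c*k)/k


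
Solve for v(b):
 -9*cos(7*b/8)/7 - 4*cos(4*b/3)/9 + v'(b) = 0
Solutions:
 v(b) = C1 + 72*sin(7*b/8)/49 + sin(4*b/3)/3


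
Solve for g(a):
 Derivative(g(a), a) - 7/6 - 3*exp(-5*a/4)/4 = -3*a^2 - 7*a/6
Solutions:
 g(a) = C1 - a^3 - 7*a^2/12 + 7*a/6 - 3*exp(-5*a/4)/5


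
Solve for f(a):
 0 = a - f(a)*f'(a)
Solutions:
 f(a) = -sqrt(C1 + a^2)
 f(a) = sqrt(C1 + a^2)


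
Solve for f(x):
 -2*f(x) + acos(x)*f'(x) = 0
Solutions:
 f(x) = C1*exp(2*Integral(1/acos(x), x))


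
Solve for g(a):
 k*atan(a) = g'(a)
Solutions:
 g(a) = C1 + k*(a*atan(a) - log(a^2 + 1)/2)


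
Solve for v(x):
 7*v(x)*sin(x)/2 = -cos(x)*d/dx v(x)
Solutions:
 v(x) = C1*cos(x)^(7/2)


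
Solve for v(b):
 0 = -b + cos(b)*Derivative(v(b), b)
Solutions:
 v(b) = C1 + Integral(b/cos(b), b)


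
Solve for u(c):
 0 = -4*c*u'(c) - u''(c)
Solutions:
 u(c) = C1 + C2*erf(sqrt(2)*c)


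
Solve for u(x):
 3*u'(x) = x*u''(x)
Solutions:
 u(x) = C1 + C2*x^4


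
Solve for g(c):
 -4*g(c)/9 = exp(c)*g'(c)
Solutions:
 g(c) = C1*exp(4*exp(-c)/9)


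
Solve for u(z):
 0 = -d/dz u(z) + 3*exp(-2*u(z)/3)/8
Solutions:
 u(z) = 3*log(-sqrt(C1 + 3*z)) - 3*log(6) + 3*log(3)/2
 u(z) = 3*log(C1 + 3*z)/2 - 3*log(6) + 3*log(3)/2


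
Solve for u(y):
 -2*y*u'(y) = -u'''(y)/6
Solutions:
 u(y) = C1 + Integral(C2*airyai(12^(1/3)*y) + C3*airybi(12^(1/3)*y), y)


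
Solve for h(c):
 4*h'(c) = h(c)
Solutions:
 h(c) = C1*exp(c/4)


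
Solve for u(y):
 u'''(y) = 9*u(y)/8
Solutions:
 u(y) = C3*exp(3^(2/3)*y/2) + (C1*sin(3*3^(1/6)*y/4) + C2*cos(3*3^(1/6)*y/4))*exp(-3^(2/3)*y/4)


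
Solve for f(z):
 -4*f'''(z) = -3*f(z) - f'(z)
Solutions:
 f(z) = C3*exp(z) + (C1*sin(sqrt(2)*z/2) + C2*cos(sqrt(2)*z/2))*exp(-z/2)


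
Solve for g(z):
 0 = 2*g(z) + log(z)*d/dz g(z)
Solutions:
 g(z) = C1*exp(-2*li(z))


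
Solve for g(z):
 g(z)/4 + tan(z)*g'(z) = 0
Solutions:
 g(z) = C1/sin(z)^(1/4)


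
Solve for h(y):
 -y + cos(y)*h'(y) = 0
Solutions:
 h(y) = C1 + Integral(y/cos(y), y)


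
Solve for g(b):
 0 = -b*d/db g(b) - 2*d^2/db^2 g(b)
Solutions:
 g(b) = C1 + C2*erf(b/2)


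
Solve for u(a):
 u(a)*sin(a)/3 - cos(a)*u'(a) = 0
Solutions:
 u(a) = C1/cos(a)^(1/3)


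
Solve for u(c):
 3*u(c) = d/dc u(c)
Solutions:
 u(c) = C1*exp(3*c)


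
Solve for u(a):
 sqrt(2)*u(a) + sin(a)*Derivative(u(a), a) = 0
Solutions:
 u(a) = C1*(cos(a) + 1)^(sqrt(2)/2)/(cos(a) - 1)^(sqrt(2)/2)


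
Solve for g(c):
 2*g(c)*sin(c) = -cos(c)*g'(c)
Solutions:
 g(c) = C1*cos(c)^2


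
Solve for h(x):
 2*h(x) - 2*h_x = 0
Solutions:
 h(x) = C1*exp(x)


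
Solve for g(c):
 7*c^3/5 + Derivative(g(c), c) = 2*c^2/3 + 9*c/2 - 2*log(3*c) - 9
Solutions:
 g(c) = C1 - 7*c^4/20 + 2*c^3/9 + 9*c^2/4 - 2*c*log(c) - 7*c - 2*c*log(3)


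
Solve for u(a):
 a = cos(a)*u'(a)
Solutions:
 u(a) = C1 + Integral(a/cos(a), a)


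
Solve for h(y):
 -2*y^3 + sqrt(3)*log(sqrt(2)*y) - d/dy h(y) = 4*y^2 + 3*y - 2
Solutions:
 h(y) = C1 - y^4/2 - 4*y^3/3 - 3*y^2/2 + sqrt(3)*y*log(y) - sqrt(3)*y + sqrt(3)*y*log(2)/2 + 2*y


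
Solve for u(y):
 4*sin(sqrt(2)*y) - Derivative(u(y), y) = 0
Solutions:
 u(y) = C1 - 2*sqrt(2)*cos(sqrt(2)*y)


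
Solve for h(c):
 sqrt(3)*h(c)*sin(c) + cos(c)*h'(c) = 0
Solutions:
 h(c) = C1*cos(c)^(sqrt(3))


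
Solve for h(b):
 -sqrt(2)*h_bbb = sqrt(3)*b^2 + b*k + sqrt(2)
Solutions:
 h(b) = C1 + C2*b + C3*b^2 - sqrt(6)*b^5/120 - sqrt(2)*b^4*k/48 - b^3/6


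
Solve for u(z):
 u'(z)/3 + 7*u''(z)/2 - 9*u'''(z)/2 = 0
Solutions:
 u(z) = C1 + C2*exp(z*(7 - sqrt(73))/18) + C3*exp(z*(7 + sqrt(73))/18)


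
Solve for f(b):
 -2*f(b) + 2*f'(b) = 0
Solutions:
 f(b) = C1*exp(b)


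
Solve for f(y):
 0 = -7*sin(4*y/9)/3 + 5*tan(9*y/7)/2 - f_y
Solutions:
 f(y) = C1 - 35*log(cos(9*y/7))/18 + 21*cos(4*y/9)/4


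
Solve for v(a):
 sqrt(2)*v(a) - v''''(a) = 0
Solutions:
 v(a) = C1*exp(-2^(1/8)*a) + C2*exp(2^(1/8)*a) + C3*sin(2^(1/8)*a) + C4*cos(2^(1/8)*a)


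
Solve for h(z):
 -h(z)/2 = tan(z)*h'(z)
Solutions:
 h(z) = C1/sqrt(sin(z))


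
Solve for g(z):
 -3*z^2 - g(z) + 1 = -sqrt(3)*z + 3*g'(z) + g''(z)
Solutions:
 g(z) = C1*exp(z*(-3 + sqrt(5))/2) + C2*exp(-z*(sqrt(5) + 3)/2) - 3*z^2 + sqrt(3)*z + 18*z - 47 - 3*sqrt(3)


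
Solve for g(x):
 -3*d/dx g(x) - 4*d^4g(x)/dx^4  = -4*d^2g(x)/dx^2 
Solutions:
 g(x) = C1 + C2*exp(3^(1/3)*x*(4*3^(1/3)/(sqrt(537) + 27)^(1/3) + (sqrt(537) + 27)^(1/3))/12)*sin(3^(1/6)*x*(-3^(2/3)*(sqrt(537) + 27)^(1/3)/12 + (sqrt(537) + 27)^(-1/3))) + C3*exp(3^(1/3)*x*(4*3^(1/3)/(sqrt(537) + 27)^(1/3) + (sqrt(537) + 27)^(1/3))/12)*cos(3^(1/6)*x*(-3^(2/3)*(sqrt(537) + 27)^(1/3)/12 + (sqrt(537) + 27)^(-1/3))) + C4*exp(-3^(1/3)*x*(4*3^(1/3)/(sqrt(537) + 27)^(1/3) + (sqrt(537) + 27)^(1/3))/6)


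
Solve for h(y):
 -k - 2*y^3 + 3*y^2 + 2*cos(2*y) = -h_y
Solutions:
 h(y) = C1 + k*y + y^4/2 - y^3 - sin(2*y)


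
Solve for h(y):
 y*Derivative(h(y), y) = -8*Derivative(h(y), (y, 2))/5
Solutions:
 h(y) = C1 + C2*erf(sqrt(5)*y/4)


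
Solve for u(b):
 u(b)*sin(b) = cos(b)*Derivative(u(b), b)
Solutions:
 u(b) = C1/cos(b)


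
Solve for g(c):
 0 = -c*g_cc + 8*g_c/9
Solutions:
 g(c) = C1 + C2*c^(17/9)


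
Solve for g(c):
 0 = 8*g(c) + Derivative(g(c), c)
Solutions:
 g(c) = C1*exp(-8*c)


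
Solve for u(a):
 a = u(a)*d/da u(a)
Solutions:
 u(a) = -sqrt(C1 + a^2)
 u(a) = sqrt(C1 + a^2)


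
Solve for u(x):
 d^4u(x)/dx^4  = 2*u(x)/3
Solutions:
 u(x) = C1*exp(-2^(1/4)*3^(3/4)*x/3) + C2*exp(2^(1/4)*3^(3/4)*x/3) + C3*sin(2^(1/4)*3^(3/4)*x/3) + C4*cos(2^(1/4)*3^(3/4)*x/3)


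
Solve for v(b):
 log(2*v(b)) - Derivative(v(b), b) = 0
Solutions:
 -Integral(1/(log(_y) + log(2)), (_y, v(b))) = C1 - b


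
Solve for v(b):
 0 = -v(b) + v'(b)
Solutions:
 v(b) = C1*exp(b)


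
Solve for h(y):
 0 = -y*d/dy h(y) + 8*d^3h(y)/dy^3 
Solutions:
 h(y) = C1 + Integral(C2*airyai(y/2) + C3*airybi(y/2), y)


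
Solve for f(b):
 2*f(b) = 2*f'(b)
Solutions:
 f(b) = C1*exp(b)


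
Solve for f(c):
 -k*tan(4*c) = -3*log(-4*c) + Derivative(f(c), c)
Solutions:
 f(c) = C1 + 3*c*log(-c) - 3*c + 6*c*log(2) + k*log(cos(4*c))/4


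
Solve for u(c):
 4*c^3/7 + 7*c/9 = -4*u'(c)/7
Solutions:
 u(c) = C1 - c^4/4 - 49*c^2/72


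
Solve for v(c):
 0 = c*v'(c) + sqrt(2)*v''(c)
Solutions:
 v(c) = C1 + C2*erf(2^(1/4)*c/2)


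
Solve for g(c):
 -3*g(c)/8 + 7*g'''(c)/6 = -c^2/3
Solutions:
 g(c) = C3*exp(3^(2/3)*98^(1/3)*c/14) + 8*c^2/9 + (C1*sin(3*3^(1/6)*98^(1/3)*c/28) + C2*cos(3*3^(1/6)*98^(1/3)*c/28))*exp(-3^(2/3)*98^(1/3)*c/28)


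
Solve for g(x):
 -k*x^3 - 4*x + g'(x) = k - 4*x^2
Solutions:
 g(x) = C1 + k*x^4/4 + k*x - 4*x^3/3 + 2*x^2


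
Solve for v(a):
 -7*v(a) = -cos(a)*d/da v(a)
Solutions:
 v(a) = C1*sqrt(sin(a) + 1)*(sin(a)^3 + 3*sin(a)^2 + 3*sin(a) + 1)/(sqrt(sin(a) - 1)*(sin(a)^3 - 3*sin(a)^2 + 3*sin(a) - 1))


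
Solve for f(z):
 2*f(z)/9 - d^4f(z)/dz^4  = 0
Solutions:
 f(z) = C1*exp(-2^(1/4)*sqrt(3)*z/3) + C2*exp(2^(1/4)*sqrt(3)*z/3) + C3*sin(2^(1/4)*sqrt(3)*z/3) + C4*cos(2^(1/4)*sqrt(3)*z/3)


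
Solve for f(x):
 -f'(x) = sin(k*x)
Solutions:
 f(x) = C1 + cos(k*x)/k


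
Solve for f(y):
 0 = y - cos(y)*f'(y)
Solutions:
 f(y) = C1 + Integral(y/cos(y), y)


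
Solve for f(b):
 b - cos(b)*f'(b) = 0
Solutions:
 f(b) = C1 + Integral(b/cos(b), b)


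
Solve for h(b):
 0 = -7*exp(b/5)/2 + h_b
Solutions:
 h(b) = C1 + 35*exp(b/5)/2


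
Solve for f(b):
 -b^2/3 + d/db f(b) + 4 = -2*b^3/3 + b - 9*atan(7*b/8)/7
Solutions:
 f(b) = C1 - b^4/6 + b^3/9 + b^2/2 - 9*b*atan(7*b/8)/7 - 4*b + 36*log(49*b^2 + 64)/49


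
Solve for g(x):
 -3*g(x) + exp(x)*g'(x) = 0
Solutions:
 g(x) = C1*exp(-3*exp(-x))


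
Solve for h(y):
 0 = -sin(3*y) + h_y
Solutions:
 h(y) = C1 - cos(3*y)/3


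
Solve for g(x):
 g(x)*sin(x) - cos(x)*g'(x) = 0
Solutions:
 g(x) = C1/cos(x)


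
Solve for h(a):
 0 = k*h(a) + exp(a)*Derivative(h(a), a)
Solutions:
 h(a) = C1*exp(k*exp(-a))


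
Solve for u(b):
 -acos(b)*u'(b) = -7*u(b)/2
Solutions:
 u(b) = C1*exp(7*Integral(1/acos(b), b)/2)


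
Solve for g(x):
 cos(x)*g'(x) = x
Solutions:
 g(x) = C1 + Integral(x/cos(x), x)


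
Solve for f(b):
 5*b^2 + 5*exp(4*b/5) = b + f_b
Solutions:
 f(b) = C1 + 5*b^3/3 - b^2/2 + 25*exp(4*b/5)/4


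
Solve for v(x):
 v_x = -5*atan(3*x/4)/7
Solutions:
 v(x) = C1 - 5*x*atan(3*x/4)/7 + 10*log(9*x^2 + 16)/21


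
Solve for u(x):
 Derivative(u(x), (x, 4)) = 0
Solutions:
 u(x) = C1 + C2*x + C3*x^2 + C4*x^3


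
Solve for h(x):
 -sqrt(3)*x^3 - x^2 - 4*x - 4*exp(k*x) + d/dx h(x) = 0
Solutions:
 h(x) = C1 + sqrt(3)*x^4/4 + x^3/3 + 2*x^2 + 4*exp(k*x)/k


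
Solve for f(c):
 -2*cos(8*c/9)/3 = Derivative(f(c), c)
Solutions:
 f(c) = C1 - 3*sin(8*c/9)/4


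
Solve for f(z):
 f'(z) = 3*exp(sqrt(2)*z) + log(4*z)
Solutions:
 f(z) = C1 + z*log(z) + z*(-1 + 2*log(2)) + 3*sqrt(2)*exp(sqrt(2)*z)/2


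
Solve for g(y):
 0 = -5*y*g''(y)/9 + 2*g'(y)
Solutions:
 g(y) = C1 + C2*y^(23/5)


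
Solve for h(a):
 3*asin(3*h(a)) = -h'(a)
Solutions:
 Integral(1/asin(3*_y), (_y, h(a))) = C1 - 3*a


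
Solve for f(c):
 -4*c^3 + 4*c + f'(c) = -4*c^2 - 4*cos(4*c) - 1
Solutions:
 f(c) = C1 + c^4 - 4*c^3/3 - 2*c^2 - c - sin(4*c)


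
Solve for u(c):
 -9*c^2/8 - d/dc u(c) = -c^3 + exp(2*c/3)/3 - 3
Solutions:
 u(c) = C1 + c^4/4 - 3*c^3/8 + 3*c - exp(2*c/3)/2


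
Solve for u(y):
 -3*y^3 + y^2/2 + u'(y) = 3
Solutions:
 u(y) = C1 + 3*y^4/4 - y^3/6 + 3*y


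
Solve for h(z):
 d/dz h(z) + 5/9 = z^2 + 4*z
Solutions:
 h(z) = C1 + z^3/3 + 2*z^2 - 5*z/9


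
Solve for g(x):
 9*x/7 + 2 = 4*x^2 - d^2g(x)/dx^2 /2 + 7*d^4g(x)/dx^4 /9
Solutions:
 g(x) = C1 + C2*x + C3*exp(-3*sqrt(14)*x/14) + C4*exp(3*sqrt(14)*x/14) + 2*x^4/3 - 3*x^3/7 + 94*x^2/9


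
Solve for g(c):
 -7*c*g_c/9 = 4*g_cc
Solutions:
 g(c) = C1 + C2*erf(sqrt(14)*c/12)


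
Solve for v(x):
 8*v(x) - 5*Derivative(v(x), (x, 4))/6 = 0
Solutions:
 v(x) = C1*exp(-2*3^(1/4)*5^(3/4)*x/5) + C2*exp(2*3^(1/4)*5^(3/4)*x/5) + C3*sin(2*3^(1/4)*5^(3/4)*x/5) + C4*cos(2*3^(1/4)*5^(3/4)*x/5)


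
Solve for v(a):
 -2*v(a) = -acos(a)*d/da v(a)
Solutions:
 v(a) = C1*exp(2*Integral(1/acos(a), a))


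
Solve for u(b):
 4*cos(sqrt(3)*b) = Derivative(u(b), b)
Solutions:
 u(b) = C1 + 4*sqrt(3)*sin(sqrt(3)*b)/3


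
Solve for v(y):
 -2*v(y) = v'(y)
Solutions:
 v(y) = C1*exp(-2*y)


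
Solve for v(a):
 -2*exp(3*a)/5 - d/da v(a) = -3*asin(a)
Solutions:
 v(a) = C1 + 3*a*asin(a) + 3*sqrt(1 - a^2) - 2*exp(3*a)/15


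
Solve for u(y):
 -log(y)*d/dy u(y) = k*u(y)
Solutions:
 u(y) = C1*exp(-k*li(y))


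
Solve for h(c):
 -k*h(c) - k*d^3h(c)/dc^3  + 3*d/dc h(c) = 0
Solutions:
 h(c) = C1*exp(-2^(1/3)*c*(2^(1/3)*(sqrt(1 - 4/k^3) + 1)^(1/3)/2 + 1/(k*(sqrt(1 - 4/k^3) + 1)^(1/3)))) + C2*exp(2^(1/3)*c*(2^(1/3)*(sqrt(1 - 4/k^3) + 1)^(1/3)/4 - 2^(1/3)*sqrt(3)*I*(sqrt(1 - 4/k^3) + 1)^(1/3)/4 - 2/(k*(-1 + sqrt(3)*I)*(sqrt(1 - 4/k^3) + 1)^(1/3)))) + C3*exp(2^(1/3)*c*(2^(1/3)*(sqrt(1 - 4/k^3) + 1)^(1/3)/4 + 2^(1/3)*sqrt(3)*I*(sqrt(1 - 4/k^3) + 1)^(1/3)/4 + 2/(k*(1 + sqrt(3)*I)*(sqrt(1 - 4/k^3) + 1)^(1/3))))


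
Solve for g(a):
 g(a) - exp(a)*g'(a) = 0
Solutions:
 g(a) = C1*exp(-exp(-a))


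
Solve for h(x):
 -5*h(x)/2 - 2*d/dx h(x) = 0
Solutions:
 h(x) = C1*exp(-5*x/4)


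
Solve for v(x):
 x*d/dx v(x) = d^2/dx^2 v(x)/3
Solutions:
 v(x) = C1 + C2*erfi(sqrt(6)*x/2)


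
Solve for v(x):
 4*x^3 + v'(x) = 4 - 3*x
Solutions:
 v(x) = C1 - x^4 - 3*x^2/2 + 4*x


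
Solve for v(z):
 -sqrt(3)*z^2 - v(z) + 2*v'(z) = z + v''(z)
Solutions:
 v(z) = -sqrt(3)*z^2 - 4*sqrt(3)*z - z + (C1 + C2*z)*exp(z) - 6*sqrt(3) - 2


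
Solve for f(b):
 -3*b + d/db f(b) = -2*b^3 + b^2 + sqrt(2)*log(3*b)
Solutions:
 f(b) = C1 - b^4/2 + b^3/3 + 3*b^2/2 + sqrt(2)*b*log(b) - sqrt(2)*b + sqrt(2)*b*log(3)


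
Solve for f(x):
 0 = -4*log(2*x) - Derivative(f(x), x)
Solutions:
 f(x) = C1 - 4*x*log(x) - x*log(16) + 4*x


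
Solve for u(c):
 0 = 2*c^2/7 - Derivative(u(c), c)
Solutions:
 u(c) = C1 + 2*c^3/21


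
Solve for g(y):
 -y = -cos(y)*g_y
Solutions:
 g(y) = C1 + Integral(y/cos(y), y)


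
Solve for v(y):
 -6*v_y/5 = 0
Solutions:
 v(y) = C1


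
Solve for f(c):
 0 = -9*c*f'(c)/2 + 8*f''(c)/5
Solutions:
 f(c) = C1 + C2*erfi(3*sqrt(10)*c/8)


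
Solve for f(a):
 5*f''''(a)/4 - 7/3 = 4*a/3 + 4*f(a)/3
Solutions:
 f(a) = C1*exp(-2*15^(3/4)*a/15) + C2*exp(2*15^(3/4)*a/15) + C3*sin(2*15^(3/4)*a/15) + C4*cos(2*15^(3/4)*a/15) - a - 7/4


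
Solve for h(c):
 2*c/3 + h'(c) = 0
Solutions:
 h(c) = C1 - c^2/3


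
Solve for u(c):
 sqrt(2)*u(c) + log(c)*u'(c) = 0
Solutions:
 u(c) = C1*exp(-sqrt(2)*li(c))


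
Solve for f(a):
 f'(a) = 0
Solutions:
 f(a) = C1


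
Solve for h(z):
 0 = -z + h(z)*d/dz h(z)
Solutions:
 h(z) = -sqrt(C1 + z^2)
 h(z) = sqrt(C1 + z^2)


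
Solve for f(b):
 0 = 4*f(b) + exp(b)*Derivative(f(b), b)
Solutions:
 f(b) = C1*exp(4*exp(-b))


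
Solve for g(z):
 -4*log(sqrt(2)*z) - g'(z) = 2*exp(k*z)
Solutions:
 g(z) = C1 - 4*z*log(z) + 2*z*(2 - log(2)) + Piecewise((-2*exp(k*z)/k, Ne(k, 0)), (-2*z, True))


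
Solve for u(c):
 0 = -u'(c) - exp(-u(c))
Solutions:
 u(c) = log(C1 - c)


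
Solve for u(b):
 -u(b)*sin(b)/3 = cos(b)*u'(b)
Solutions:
 u(b) = C1*cos(b)^(1/3)


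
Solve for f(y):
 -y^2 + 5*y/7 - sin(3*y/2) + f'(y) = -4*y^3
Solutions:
 f(y) = C1 - y^4 + y^3/3 - 5*y^2/14 - 2*cos(3*y/2)/3


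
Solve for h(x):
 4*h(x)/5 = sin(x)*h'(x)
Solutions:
 h(x) = C1*(cos(x) - 1)^(2/5)/(cos(x) + 1)^(2/5)


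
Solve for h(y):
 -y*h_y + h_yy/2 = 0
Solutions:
 h(y) = C1 + C2*erfi(y)


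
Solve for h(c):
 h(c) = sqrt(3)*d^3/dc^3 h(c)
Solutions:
 h(c) = C3*exp(3^(5/6)*c/3) + (C1*sin(3^(1/3)*c/2) + C2*cos(3^(1/3)*c/2))*exp(-3^(5/6)*c/6)


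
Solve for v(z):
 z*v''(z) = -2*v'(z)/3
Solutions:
 v(z) = C1 + C2*z^(1/3)


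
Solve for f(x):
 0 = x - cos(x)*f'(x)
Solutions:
 f(x) = C1 + Integral(x/cos(x), x)


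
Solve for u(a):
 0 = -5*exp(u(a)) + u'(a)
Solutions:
 u(a) = log(-1/(C1 + 5*a))


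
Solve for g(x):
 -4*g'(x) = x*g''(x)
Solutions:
 g(x) = C1 + C2/x^3


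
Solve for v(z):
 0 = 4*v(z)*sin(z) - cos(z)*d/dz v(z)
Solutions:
 v(z) = C1/cos(z)^4


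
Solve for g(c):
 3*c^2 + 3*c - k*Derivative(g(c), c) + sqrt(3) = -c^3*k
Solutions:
 g(c) = C1 + c^4/4 + c^3/k + 3*c^2/(2*k) + sqrt(3)*c/k


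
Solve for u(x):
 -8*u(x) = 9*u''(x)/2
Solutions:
 u(x) = C1*sin(4*x/3) + C2*cos(4*x/3)


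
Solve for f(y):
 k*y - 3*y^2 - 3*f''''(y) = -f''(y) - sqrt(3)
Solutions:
 f(y) = C1 + C2*y + C3*exp(-sqrt(3)*y/3) + C4*exp(sqrt(3)*y/3) - k*y^3/6 + y^4/4 + y^2*(9 - sqrt(3)/2)


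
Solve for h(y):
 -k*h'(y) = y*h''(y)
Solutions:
 h(y) = C1 + y^(1 - re(k))*(C2*sin(log(y)*Abs(im(k))) + C3*cos(log(y)*im(k)))


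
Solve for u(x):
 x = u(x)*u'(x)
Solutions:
 u(x) = -sqrt(C1 + x^2)
 u(x) = sqrt(C1 + x^2)


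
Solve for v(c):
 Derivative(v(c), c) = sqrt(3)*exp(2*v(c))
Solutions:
 v(c) = log(-sqrt(-1/(C1 + sqrt(3)*c))) - log(2)/2
 v(c) = log(-1/(C1 + sqrt(3)*c))/2 - log(2)/2


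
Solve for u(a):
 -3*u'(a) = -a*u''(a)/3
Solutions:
 u(a) = C1 + C2*a^10


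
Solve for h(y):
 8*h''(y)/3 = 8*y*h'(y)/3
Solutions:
 h(y) = C1 + C2*erfi(sqrt(2)*y/2)


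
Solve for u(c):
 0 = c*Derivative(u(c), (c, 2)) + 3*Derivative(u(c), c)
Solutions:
 u(c) = C1 + C2/c^2


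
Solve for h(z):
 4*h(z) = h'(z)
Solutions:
 h(z) = C1*exp(4*z)


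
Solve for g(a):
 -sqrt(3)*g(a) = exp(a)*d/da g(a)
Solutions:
 g(a) = C1*exp(sqrt(3)*exp(-a))


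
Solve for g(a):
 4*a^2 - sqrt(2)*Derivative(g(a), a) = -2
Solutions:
 g(a) = C1 + 2*sqrt(2)*a^3/3 + sqrt(2)*a


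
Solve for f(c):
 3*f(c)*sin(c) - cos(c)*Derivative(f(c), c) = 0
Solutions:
 f(c) = C1/cos(c)^3


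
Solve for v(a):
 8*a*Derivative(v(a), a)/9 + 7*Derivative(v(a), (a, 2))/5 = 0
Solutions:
 v(a) = C1 + C2*erf(2*sqrt(35)*a/21)


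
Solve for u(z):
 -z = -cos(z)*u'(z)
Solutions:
 u(z) = C1 + Integral(z/cos(z), z)


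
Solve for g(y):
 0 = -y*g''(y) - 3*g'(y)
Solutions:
 g(y) = C1 + C2/y^2


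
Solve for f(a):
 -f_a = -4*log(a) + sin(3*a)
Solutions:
 f(a) = C1 + 4*a*log(a) - 4*a + cos(3*a)/3


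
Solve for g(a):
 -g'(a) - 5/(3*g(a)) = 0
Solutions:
 g(a) = -sqrt(C1 - 30*a)/3
 g(a) = sqrt(C1 - 30*a)/3


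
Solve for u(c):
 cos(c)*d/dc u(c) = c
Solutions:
 u(c) = C1 + Integral(c/cos(c), c)


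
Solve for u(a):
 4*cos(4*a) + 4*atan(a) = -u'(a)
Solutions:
 u(a) = C1 - 4*a*atan(a) + 2*log(a^2 + 1) - sin(4*a)


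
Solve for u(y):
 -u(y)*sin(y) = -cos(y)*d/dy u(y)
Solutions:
 u(y) = C1/cos(y)


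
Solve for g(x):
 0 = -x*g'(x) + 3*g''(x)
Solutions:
 g(x) = C1 + C2*erfi(sqrt(6)*x/6)


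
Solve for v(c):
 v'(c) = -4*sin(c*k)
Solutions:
 v(c) = C1 + 4*cos(c*k)/k


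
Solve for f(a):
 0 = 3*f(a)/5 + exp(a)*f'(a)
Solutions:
 f(a) = C1*exp(3*exp(-a)/5)


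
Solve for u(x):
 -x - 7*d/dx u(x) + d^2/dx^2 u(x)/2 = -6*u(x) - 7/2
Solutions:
 u(x) = C1*exp(x*(7 - sqrt(37))) + C2*exp(x*(sqrt(37) + 7)) + x/6 - 7/18


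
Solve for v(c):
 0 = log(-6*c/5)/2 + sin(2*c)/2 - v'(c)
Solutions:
 v(c) = C1 + c*log(-c)/2 - c*log(5) - c/2 + c*log(30)/2 - cos(2*c)/4


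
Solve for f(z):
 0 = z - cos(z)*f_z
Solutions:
 f(z) = C1 + Integral(z/cos(z), z)


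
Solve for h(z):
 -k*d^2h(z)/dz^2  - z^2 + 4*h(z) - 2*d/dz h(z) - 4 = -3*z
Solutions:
 h(z) = C1*exp(z*(sqrt(4*k + 1) - 1)/k) + C2*exp(-z*(sqrt(4*k + 1) + 1)/k) + k/8 + z^2/4 - z/2 + 3/4


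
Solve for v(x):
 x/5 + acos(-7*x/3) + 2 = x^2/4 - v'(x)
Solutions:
 v(x) = C1 + x^3/12 - x^2/10 - x*acos(-7*x/3) - 2*x - sqrt(9 - 49*x^2)/7


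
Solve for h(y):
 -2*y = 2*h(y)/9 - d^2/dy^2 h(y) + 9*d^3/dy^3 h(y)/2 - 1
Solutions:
 h(y) = C1*exp(y*(2*2^(2/3)/(9*sqrt(705) + 239)^(1/3) + 4 + 2^(1/3)*(9*sqrt(705) + 239)^(1/3))/54)*sin(2^(1/3)*sqrt(3)*y*(-(9*sqrt(705) + 239)^(1/3) + 2*2^(1/3)/(9*sqrt(705) + 239)^(1/3))/54) + C2*exp(y*(2*2^(2/3)/(9*sqrt(705) + 239)^(1/3) + 4 + 2^(1/3)*(9*sqrt(705) + 239)^(1/3))/54)*cos(2^(1/3)*sqrt(3)*y*(-(9*sqrt(705) + 239)^(1/3) + 2*2^(1/3)/(9*sqrt(705) + 239)^(1/3))/54) + C3*exp(y*(-2^(1/3)*(9*sqrt(705) + 239)^(1/3) - 2*2^(2/3)/(9*sqrt(705) + 239)^(1/3) + 2)/27) - 9*y + 9/2


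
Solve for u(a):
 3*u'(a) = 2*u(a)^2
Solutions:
 u(a) = -3/(C1 + 2*a)


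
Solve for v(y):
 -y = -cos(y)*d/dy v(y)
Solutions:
 v(y) = C1 + Integral(y/cos(y), y)


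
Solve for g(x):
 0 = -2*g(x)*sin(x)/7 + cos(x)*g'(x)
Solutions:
 g(x) = C1/cos(x)^(2/7)


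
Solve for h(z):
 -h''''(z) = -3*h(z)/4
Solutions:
 h(z) = C1*exp(-sqrt(2)*3^(1/4)*z/2) + C2*exp(sqrt(2)*3^(1/4)*z/2) + C3*sin(sqrt(2)*3^(1/4)*z/2) + C4*cos(sqrt(2)*3^(1/4)*z/2)


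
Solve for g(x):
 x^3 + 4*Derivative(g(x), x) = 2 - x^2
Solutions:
 g(x) = C1 - x^4/16 - x^3/12 + x/2


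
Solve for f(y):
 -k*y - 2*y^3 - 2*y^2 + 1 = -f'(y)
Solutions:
 f(y) = C1 + k*y^2/2 + y^4/2 + 2*y^3/3 - y


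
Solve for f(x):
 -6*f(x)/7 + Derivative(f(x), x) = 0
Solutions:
 f(x) = C1*exp(6*x/7)


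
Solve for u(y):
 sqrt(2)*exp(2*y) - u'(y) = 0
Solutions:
 u(y) = C1 + sqrt(2)*exp(2*y)/2


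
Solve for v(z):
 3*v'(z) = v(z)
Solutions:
 v(z) = C1*exp(z/3)


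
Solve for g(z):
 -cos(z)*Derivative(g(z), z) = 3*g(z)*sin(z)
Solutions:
 g(z) = C1*cos(z)^3


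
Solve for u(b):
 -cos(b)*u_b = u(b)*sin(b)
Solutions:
 u(b) = C1*cos(b)


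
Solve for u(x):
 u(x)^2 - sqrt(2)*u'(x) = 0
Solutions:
 u(x) = -2/(C1 + sqrt(2)*x)


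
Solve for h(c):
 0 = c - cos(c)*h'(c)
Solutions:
 h(c) = C1 + Integral(c/cos(c), c)


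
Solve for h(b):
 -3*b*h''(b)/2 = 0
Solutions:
 h(b) = C1 + C2*b


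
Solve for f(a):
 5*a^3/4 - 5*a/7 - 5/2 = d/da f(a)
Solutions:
 f(a) = C1 + 5*a^4/16 - 5*a^2/14 - 5*a/2


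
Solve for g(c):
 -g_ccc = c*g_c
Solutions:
 g(c) = C1 + Integral(C2*airyai(-c) + C3*airybi(-c), c)


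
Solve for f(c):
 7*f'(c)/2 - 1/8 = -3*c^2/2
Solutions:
 f(c) = C1 - c^3/7 + c/28


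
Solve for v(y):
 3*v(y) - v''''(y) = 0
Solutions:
 v(y) = C1*exp(-3^(1/4)*y) + C2*exp(3^(1/4)*y) + C3*sin(3^(1/4)*y) + C4*cos(3^(1/4)*y)


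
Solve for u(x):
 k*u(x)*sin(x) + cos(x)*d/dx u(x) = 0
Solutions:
 u(x) = C1*exp(k*log(cos(x)))


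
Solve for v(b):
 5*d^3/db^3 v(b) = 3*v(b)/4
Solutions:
 v(b) = C3*exp(150^(1/3)*b/10) + (C1*sin(3^(5/6)*50^(1/3)*b/20) + C2*cos(3^(5/6)*50^(1/3)*b/20))*exp(-150^(1/3)*b/20)


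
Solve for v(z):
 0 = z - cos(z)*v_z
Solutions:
 v(z) = C1 + Integral(z/cos(z), z)


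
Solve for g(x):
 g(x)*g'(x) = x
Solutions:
 g(x) = -sqrt(C1 + x^2)
 g(x) = sqrt(C1 + x^2)


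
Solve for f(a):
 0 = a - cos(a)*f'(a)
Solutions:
 f(a) = C1 + Integral(a/cos(a), a)


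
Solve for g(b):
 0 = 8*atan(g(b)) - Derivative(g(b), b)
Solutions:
 Integral(1/atan(_y), (_y, g(b))) = C1 + 8*b


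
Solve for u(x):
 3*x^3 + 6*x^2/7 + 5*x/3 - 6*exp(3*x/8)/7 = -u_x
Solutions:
 u(x) = C1 - 3*x^4/4 - 2*x^3/7 - 5*x^2/6 + 16*exp(3*x/8)/7


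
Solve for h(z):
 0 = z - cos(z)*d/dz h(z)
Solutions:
 h(z) = C1 + Integral(z/cos(z), z)


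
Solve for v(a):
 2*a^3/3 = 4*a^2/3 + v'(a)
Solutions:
 v(a) = C1 + a^4/6 - 4*a^3/9


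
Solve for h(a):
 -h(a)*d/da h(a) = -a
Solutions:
 h(a) = -sqrt(C1 + a^2)
 h(a) = sqrt(C1 + a^2)


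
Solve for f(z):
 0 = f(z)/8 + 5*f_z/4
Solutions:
 f(z) = C1*exp(-z/10)


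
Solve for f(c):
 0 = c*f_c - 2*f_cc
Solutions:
 f(c) = C1 + C2*erfi(c/2)


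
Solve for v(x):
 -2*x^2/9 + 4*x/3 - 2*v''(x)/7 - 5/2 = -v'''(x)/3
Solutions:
 v(x) = C1 + C2*x + C3*exp(6*x/7) - 7*x^4/108 + 77*x^3/162 - 1757*x^2/648


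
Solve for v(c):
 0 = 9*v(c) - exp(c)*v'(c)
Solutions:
 v(c) = C1*exp(-9*exp(-c))


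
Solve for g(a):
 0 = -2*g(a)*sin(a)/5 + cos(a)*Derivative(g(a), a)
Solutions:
 g(a) = C1/cos(a)^(2/5)


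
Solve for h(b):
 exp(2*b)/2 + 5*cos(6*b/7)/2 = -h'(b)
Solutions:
 h(b) = C1 - exp(2*b)/4 - 35*sin(6*b/7)/12


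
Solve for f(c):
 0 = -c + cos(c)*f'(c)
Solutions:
 f(c) = C1 + Integral(c/cos(c), c)


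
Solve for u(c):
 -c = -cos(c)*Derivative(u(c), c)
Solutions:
 u(c) = C1 + Integral(c/cos(c), c)


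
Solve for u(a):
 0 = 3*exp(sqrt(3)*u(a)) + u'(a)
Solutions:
 u(a) = sqrt(3)*(2*log(1/(C1 + 3*a)) - log(3))/6


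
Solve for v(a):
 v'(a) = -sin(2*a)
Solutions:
 v(a) = C1 + cos(2*a)/2


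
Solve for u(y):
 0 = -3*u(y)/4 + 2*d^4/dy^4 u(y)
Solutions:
 u(y) = C1*exp(-6^(1/4)*y/2) + C2*exp(6^(1/4)*y/2) + C3*sin(6^(1/4)*y/2) + C4*cos(6^(1/4)*y/2)


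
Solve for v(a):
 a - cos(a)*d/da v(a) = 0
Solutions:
 v(a) = C1 + Integral(a/cos(a), a)


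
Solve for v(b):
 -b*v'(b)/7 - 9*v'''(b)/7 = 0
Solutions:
 v(b) = C1 + Integral(C2*airyai(-3^(1/3)*b/3) + C3*airybi(-3^(1/3)*b/3), b)


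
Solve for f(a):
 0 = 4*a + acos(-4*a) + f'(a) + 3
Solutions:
 f(a) = C1 - 2*a^2 - a*acos(-4*a) - 3*a - sqrt(1 - 16*a^2)/4


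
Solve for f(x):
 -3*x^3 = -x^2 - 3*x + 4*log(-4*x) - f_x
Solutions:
 f(x) = C1 + 3*x^4/4 - x^3/3 - 3*x^2/2 + 4*x*log(-x) + 4*x*(-1 + 2*log(2))


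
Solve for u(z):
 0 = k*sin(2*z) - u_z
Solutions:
 u(z) = C1 - k*cos(2*z)/2


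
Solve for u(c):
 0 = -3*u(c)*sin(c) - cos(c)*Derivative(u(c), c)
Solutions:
 u(c) = C1*cos(c)^3


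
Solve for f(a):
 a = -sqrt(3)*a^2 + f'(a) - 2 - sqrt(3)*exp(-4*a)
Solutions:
 f(a) = C1 + sqrt(3)*a^3/3 + a^2/2 + 2*a - sqrt(3)*exp(-4*a)/4


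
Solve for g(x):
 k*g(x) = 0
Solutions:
 g(x) = 0


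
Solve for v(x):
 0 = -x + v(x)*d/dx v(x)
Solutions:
 v(x) = -sqrt(C1 + x^2)
 v(x) = sqrt(C1 + x^2)


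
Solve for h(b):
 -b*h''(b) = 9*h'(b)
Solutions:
 h(b) = C1 + C2/b^8


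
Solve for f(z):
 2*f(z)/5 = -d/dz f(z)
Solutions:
 f(z) = C1*exp(-2*z/5)


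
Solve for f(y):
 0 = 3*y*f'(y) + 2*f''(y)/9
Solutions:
 f(y) = C1 + C2*erf(3*sqrt(3)*y/2)


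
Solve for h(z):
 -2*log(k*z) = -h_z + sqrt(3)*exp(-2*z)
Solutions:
 h(z) = C1 + 2*z*log(k*z) - 2*z - sqrt(3)*exp(-2*z)/2


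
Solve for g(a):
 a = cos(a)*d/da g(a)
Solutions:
 g(a) = C1 + Integral(a/cos(a), a)


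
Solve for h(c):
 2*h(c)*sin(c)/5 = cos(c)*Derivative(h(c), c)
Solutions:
 h(c) = C1/cos(c)^(2/5)


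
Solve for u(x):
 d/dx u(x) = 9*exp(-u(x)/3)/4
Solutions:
 u(x) = 3*log(C1 + 3*x/4)


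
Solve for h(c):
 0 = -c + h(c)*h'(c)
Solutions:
 h(c) = -sqrt(C1 + c^2)
 h(c) = sqrt(C1 + c^2)


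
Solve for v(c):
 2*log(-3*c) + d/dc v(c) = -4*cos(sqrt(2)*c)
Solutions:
 v(c) = C1 - 2*c*log(-c) - 2*c*log(3) + 2*c - 2*sqrt(2)*sin(sqrt(2)*c)


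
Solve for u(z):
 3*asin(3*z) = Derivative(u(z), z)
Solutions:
 u(z) = C1 + 3*z*asin(3*z) + sqrt(1 - 9*z^2)


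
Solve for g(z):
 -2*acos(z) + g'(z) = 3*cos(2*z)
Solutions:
 g(z) = C1 + 2*z*acos(z) - 2*sqrt(1 - z^2) + 3*sin(2*z)/2


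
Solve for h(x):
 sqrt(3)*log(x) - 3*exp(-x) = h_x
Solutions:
 h(x) = C1 + sqrt(3)*x*log(x) - sqrt(3)*x + 3*exp(-x)


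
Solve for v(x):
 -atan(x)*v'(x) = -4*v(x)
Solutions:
 v(x) = C1*exp(4*Integral(1/atan(x), x))


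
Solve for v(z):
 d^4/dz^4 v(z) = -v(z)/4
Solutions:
 v(z) = (C1*sin(z/2) + C2*cos(z/2))*exp(-z/2) + (C3*sin(z/2) + C4*cos(z/2))*exp(z/2)


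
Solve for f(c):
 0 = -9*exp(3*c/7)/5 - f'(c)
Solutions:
 f(c) = C1 - 21*exp(3*c/7)/5


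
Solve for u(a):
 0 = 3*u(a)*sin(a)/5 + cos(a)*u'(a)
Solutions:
 u(a) = C1*cos(a)^(3/5)


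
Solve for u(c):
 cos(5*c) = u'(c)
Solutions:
 u(c) = C1 + sin(5*c)/5


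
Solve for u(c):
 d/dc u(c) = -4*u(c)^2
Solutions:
 u(c) = 1/(C1 + 4*c)


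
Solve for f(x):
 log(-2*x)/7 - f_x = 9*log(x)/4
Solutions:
 f(x) = C1 - 59*x*log(x)/28 + x*(4*log(2) + 59 + 4*I*pi)/28


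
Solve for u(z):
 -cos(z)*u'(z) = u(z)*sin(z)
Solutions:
 u(z) = C1*cos(z)


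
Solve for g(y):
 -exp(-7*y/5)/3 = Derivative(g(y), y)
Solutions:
 g(y) = C1 + 5*exp(-7*y/5)/21


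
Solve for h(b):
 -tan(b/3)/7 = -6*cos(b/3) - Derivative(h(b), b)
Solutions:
 h(b) = C1 - 3*log(cos(b/3))/7 - 18*sin(b/3)


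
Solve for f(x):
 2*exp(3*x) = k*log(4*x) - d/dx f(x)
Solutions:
 f(x) = C1 + k*x*log(x) + k*x*(-1 + 2*log(2)) - 2*exp(3*x)/3


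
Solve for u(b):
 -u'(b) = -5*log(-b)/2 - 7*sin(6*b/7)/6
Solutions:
 u(b) = C1 + 5*b*log(-b)/2 - 5*b/2 - 49*cos(6*b/7)/36


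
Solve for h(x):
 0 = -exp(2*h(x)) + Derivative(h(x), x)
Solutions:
 h(x) = log(-sqrt(-1/(C1 + x))) - log(2)/2
 h(x) = log(-1/(C1 + x))/2 - log(2)/2


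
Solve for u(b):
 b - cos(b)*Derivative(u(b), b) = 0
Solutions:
 u(b) = C1 + Integral(b/cos(b), b)


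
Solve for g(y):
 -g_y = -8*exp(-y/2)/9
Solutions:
 g(y) = C1 - 16*exp(-y/2)/9


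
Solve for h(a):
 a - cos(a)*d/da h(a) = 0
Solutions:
 h(a) = C1 + Integral(a/cos(a), a)


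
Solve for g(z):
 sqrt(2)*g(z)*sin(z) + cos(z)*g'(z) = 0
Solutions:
 g(z) = C1*cos(z)^(sqrt(2))


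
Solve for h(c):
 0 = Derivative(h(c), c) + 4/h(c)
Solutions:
 h(c) = -sqrt(C1 - 8*c)
 h(c) = sqrt(C1 - 8*c)


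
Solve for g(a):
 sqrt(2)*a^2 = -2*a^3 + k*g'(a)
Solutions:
 g(a) = C1 + a^4/(2*k) + sqrt(2)*a^3/(3*k)


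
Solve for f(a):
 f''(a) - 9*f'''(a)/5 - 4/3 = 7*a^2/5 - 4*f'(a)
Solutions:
 f(a) = C1 + C2*exp(a*(5 - sqrt(745))/18) + C3*exp(a*(5 + sqrt(745))/18) + 7*a^3/60 - 7*a^2/80 + 1661*a/2400


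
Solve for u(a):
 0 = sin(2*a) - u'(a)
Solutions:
 u(a) = C1 - cos(2*a)/2


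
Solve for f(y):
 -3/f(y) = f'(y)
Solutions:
 f(y) = -sqrt(C1 - 6*y)
 f(y) = sqrt(C1 - 6*y)


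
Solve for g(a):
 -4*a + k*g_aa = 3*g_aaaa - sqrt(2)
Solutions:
 g(a) = C1 + C2*a + C3*exp(-sqrt(3)*a*sqrt(k)/3) + C4*exp(sqrt(3)*a*sqrt(k)/3) + 2*a^3/(3*k) - sqrt(2)*a^2/(2*k)


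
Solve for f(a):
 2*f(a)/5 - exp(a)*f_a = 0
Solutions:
 f(a) = C1*exp(-2*exp(-a)/5)


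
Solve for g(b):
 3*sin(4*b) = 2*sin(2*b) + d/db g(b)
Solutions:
 g(b) = C1 + cos(2*b) - 3*cos(4*b)/4


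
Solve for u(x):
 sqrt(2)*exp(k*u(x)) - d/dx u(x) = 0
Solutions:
 u(x) = Piecewise((log(-1/(C1*k + sqrt(2)*k*x))/k, Ne(k, 0)), (nan, True))
 u(x) = Piecewise((C1 + sqrt(2)*x, Eq(k, 0)), (nan, True))


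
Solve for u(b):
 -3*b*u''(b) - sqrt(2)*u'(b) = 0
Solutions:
 u(b) = C1 + C2*b^(1 - sqrt(2)/3)


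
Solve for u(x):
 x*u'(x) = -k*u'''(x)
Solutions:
 u(x) = C1 + Integral(C2*airyai(x*(-1/k)^(1/3)) + C3*airybi(x*(-1/k)^(1/3)), x)


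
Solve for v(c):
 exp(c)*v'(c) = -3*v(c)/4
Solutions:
 v(c) = C1*exp(3*exp(-c)/4)


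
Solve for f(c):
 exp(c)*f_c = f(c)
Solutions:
 f(c) = C1*exp(-exp(-c))


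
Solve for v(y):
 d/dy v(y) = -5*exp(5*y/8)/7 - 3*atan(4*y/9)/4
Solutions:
 v(y) = C1 - 3*y*atan(4*y/9)/4 - 8*exp(5*y/8)/7 + 27*log(16*y^2 + 81)/32


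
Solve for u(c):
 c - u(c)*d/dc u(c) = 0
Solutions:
 u(c) = -sqrt(C1 + c^2)
 u(c) = sqrt(C1 + c^2)


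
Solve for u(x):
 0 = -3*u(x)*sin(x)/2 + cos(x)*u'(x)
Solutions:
 u(x) = C1/cos(x)^(3/2)


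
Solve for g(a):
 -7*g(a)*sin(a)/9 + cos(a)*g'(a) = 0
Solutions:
 g(a) = C1/cos(a)^(7/9)


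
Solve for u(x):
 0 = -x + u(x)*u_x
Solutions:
 u(x) = -sqrt(C1 + x^2)
 u(x) = sqrt(C1 + x^2)


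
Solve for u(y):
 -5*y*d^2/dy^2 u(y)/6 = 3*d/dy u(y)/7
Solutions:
 u(y) = C1 + C2*y^(17/35)


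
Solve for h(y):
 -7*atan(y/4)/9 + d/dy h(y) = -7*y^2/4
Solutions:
 h(y) = C1 - 7*y^3/12 + 7*y*atan(y/4)/9 - 14*log(y^2 + 16)/9


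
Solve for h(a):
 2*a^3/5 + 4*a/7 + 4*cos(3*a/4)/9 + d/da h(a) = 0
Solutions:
 h(a) = C1 - a^4/10 - 2*a^2/7 - 16*sin(3*a/4)/27


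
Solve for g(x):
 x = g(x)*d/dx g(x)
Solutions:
 g(x) = -sqrt(C1 + x^2)
 g(x) = sqrt(C1 + x^2)


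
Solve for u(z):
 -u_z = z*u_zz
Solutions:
 u(z) = C1 + C2*log(z)


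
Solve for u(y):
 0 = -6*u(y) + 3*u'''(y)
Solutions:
 u(y) = C3*exp(2^(1/3)*y) + (C1*sin(2^(1/3)*sqrt(3)*y/2) + C2*cos(2^(1/3)*sqrt(3)*y/2))*exp(-2^(1/3)*y/2)


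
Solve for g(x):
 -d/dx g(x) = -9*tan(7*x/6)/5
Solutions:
 g(x) = C1 - 54*log(cos(7*x/6))/35


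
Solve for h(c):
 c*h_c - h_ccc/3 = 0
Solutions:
 h(c) = C1 + Integral(C2*airyai(3^(1/3)*c) + C3*airybi(3^(1/3)*c), c)


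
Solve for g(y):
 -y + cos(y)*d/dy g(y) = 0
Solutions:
 g(y) = C1 + Integral(y/cos(y), y)


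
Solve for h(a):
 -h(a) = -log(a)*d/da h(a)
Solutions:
 h(a) = C1*exp(li(a))


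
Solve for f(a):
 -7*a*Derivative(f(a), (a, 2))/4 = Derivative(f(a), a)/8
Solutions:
 f(a) = C1 + C2*a^(13/14)


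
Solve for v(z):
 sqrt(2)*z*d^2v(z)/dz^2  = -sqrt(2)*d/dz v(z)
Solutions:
 v(z) = C1 + C2*log(z)


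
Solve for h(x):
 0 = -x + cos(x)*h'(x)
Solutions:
 h(x) = C1 + Integral(x/cos(x), x)


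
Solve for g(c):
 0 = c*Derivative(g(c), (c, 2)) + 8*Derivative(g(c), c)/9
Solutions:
 g(c) = C1 + C2*c^(1/9)


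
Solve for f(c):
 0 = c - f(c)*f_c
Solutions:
 f(c) = -sqrt(C1 + c^2)
 f(c) = sqrt(C1 + c^2)


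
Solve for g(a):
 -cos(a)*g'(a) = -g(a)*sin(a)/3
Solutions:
 g(a) = C1/cos(a)^(1/3)


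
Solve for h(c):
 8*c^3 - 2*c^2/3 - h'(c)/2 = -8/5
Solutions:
 h(c) = C1 + 4*c^4 - 4*c^3/9 + 16*c/5


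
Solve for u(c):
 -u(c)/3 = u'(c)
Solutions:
 u(c) = C1*exp(-c/3)


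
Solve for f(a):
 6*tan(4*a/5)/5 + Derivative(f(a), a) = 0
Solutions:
 f(a) = C1 + 3*log(cos(4*a/5))/2


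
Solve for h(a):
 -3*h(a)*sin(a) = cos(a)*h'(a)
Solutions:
 h(a) = C1*cos(a)^3


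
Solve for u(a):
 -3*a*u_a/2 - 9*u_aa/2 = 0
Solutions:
 u(a) = C1 + C2*erf(sqrt(6)*a/6)


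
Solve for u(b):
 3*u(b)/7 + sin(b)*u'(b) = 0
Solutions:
 u(b) = C1*(cos(b) + 1)^(3/14)/(cos(b) - 1)^(3/14)


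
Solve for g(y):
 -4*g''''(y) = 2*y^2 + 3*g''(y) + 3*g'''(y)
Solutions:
 g(y) = C1 + C2*y - y^4/18 + 2*y^3/9 + 2*y^2/9 + (C3*sin(sqrt(39)*y/8) + C4*cos(sqrt(39)*y/8))*exp(-3*y/8)


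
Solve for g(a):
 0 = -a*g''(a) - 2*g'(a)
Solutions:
 g(a) = C1 + C2/a


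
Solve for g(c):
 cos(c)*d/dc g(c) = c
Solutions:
 g(c) = C1 + Integral(c/cos(c), c)


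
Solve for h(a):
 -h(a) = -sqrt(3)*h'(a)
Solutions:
 h(a) = C1*exp(sqrt(3)*a/3)


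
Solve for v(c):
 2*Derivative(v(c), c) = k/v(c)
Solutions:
 v(c) = -sqrt(C1 + c*k)
 v(c) = sqrt(C1 + c*k)


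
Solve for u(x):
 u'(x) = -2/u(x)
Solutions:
 u(x) = -sqrt(C1 - 4*x)
 u(x) = sqrt(C1 - 4*x)


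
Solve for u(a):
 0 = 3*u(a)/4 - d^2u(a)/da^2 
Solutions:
 u(a) = C1*exp(-sqrt(3)*a/2) + C2*exp(sqrt(3)*a/2)


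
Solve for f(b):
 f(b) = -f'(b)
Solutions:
 f(b) = C1*exp(-b)


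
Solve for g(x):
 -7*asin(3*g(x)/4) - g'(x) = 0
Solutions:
 Integral(1/asin(3*_y/4), (_y, g(x))) = C1 - 7*x


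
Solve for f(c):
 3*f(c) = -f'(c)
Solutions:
 f(c) = C1*exp(-3*c)


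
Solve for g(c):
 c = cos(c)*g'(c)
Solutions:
 g(c) = C1 + Integral(c/cos(c), c)


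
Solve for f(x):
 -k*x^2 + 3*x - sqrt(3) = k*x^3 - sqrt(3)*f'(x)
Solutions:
 f(x) = C1 + sqrt(3)*k*x^4/12 + sqrt(3)*k*x^3/9 - sqrt(3)*x^2/2 + x


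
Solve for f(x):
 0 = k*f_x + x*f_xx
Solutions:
 f(x) = C1 + x^(1 - re(k))*(C2*sin(log(x)*Abs(im(k))) + C3*cos(log(x)*im(k)))


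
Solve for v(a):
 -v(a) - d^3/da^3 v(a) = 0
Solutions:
 v(a) = C3*exp(-a) + (C1*sin(sqrt(3)*a/2) + C2*cos(sqrt(3)*a/2))*exp(a/2)


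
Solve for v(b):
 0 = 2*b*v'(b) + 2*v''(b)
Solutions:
 v(b) = C1 + C2*erf(sqrt(2)*b/2)


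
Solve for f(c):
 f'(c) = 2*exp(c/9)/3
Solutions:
 f(c) = C1 + 6*exp(c/9)


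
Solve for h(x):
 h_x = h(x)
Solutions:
 h(x) = C1*exp(x)


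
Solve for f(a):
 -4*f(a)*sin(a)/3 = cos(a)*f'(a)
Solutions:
 f(a) = C1*cos(a)^(4/3)


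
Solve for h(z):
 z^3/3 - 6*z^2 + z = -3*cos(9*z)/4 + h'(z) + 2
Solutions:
 h(z) = C1 + z^4/12 - 2*z^3 + z^2/2 - 2*z + sin(9*z)/12


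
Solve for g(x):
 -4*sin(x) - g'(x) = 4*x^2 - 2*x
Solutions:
 g(x) = C1 - 4*x^3/3 + x^2 + 4*cos(x)
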